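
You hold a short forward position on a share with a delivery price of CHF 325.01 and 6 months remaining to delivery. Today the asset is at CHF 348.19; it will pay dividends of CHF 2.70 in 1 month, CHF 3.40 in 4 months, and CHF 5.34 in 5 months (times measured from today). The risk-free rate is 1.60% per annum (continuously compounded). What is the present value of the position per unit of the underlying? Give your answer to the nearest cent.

PV(remaining dividends) I = 2.70·e^(−0.0160·1/12) + 3.40·e^(−0.0160·4/12) + 5.34·e^(−0.0160·5/12) = 11.3828
Current forward F = (S − I)·e^(rT) = (348.19 − 11.3828)·e^(0.0160·6/12) = 336.8072 × 1.008032 = 339.5124
Value (long) = (F − K)·e^(−rT) = (339.5124 − 325.01) × 0.992032 = 14.3868
Short position value = −(long value) = -CHF 14.39

-CHF 14.39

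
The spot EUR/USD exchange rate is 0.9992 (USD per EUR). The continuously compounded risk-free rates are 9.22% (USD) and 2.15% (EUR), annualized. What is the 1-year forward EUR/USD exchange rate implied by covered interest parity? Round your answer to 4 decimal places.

1.0724

F = S·e^((r_USD − r_EUR)T) = 0.9992 · e^((0.0922 − 0.0215) × 1)
= 0.9992 · e^0.070700 = 0.9992 × 1.073259
F = 1.0724 USD per EUR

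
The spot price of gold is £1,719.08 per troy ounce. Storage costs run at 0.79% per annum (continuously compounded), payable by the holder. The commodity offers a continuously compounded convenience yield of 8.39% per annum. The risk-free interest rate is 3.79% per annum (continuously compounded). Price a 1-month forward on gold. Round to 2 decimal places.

Net carry = r + u − y = 0.0379 + 0.0079 − 0.0839 = -0.0381
F = S·e^((r+u−y)T) = 1719.08 · e^(-0.0381 × 1/12) = 1719.08 · e^-0.00317500
= 1719.08 × 0.99683003 = £1,713.63 per troy ounce

£1,713.63 per troy ounce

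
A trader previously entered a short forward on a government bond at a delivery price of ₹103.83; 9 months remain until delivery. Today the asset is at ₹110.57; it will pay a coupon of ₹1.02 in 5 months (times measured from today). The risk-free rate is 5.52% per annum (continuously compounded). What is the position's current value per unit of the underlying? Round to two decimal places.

PV(remaining coupons) I = 1.02·e^(−0.0552·5/12) = 0.9968
Current forward F = (S − I)·e^(rT) = (110.57 − 0.9968)·e^(0.0552·9/12) = 109.5732 × 1.042269 = 114.2047
Value (long) = (F − K)·e^(−rT) = (114.2047 − 103.83) × 0.959445 = 9.9540
Short position value = −(long value) = -₹9.95

-₹9.95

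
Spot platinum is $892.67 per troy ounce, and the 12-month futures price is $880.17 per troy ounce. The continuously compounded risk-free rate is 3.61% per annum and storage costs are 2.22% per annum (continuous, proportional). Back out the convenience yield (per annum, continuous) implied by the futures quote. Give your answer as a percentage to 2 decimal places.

7.24%

F = S·e^((r+u−y)T) ⇒ (r+u−y) = ln(F/S)/T
ln(880.17/892.67) = -0.014102; /T ⇒ -0.014102
y = r + u − ln(F/S)/T = 0.0361 + 0.0222 + 0.014102 = 0.072402
y = 7.24%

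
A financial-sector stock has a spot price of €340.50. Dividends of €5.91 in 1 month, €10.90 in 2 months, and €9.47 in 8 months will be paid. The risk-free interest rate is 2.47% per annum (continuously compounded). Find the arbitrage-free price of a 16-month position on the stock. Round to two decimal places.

€324.96

PV(dividends) I = 5.91·e^(−0.0247·1/12) + 10.90·e^(−0.0247·2/12) + 9.47·e^(−0.0247·8/12)
I = 5.8978 + 10.8552 + 9.3153 = 26.0683
F = (S − I)·e^(rT) = (340.50 − 26.0683) · e^(0.0247·16/12)
= 314.4317 · e^0.032933 = 314.4317 × 1.033481 = €324.96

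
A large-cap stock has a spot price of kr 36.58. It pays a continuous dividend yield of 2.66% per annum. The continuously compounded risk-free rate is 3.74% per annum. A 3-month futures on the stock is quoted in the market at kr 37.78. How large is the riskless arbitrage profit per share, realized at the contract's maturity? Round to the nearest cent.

Fair futures: F* = S·e^(carry·T), with carry = (r − q) = 0.0374 − 0.0266 = 0.0108
F* = 36.58 · e^(0.0108 × 3/12) = 36.58 · e^0.002700 = 36.58 × 1.002704 = kr 36.6789
Market kr 37.78 > fair kr 36.6789: forward overpriced → cash-and-carry (buy spot, short the forward).
At maturity, profit = |F_mkt − F*| = |37.78 − 36.6789| = kr 1.10 per share

kr 1.10 per share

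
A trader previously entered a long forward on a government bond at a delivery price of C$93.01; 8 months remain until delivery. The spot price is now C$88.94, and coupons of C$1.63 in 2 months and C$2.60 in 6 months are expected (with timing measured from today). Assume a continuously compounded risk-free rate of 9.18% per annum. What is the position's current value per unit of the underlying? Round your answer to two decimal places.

-C$2.64

PV(remaining coupons) I = 1.63·e^(−0.0918·2/12) + 2.60·e^(−0.0918·6/12) = 4.0886
Current forward F = (S − I)·e^(rT) = (88.94 − 4.0886)·e^(0.0918·8/12) = 84.8514 × 1.063112 = 90.2065
Value (long) = (F − K)·e^(−rT) = (90.2065 − 93.01) × 0.940635 = -2.6371
Value = -C$2.64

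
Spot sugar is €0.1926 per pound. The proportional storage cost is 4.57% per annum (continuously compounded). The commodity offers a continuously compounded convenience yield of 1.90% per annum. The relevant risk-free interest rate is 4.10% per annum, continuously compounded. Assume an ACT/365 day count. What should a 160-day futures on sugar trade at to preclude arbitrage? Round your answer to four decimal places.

€0.1984 per pound

Net carry = r + u − y = 0.0410 + 0.0457 − 0.0190 = 0.0677
F = S·e^((r+u−y)T) = 0.1926 · e^(0.0677 × 160/365) = 0.1926 · e^0.029677
= 0.1926 × 1.030122 = €0.1984 per pound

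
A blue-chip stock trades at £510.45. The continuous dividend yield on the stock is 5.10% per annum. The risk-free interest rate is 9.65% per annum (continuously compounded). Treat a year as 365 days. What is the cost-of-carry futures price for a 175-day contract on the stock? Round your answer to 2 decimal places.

F = S·e^((r − q)T) = 510.45 · e^((0.0965 − 0.0510) × 175/365)
= 510.45 · e^0.021815 = 510.45 × 1.022055
F = £521.71

£521.71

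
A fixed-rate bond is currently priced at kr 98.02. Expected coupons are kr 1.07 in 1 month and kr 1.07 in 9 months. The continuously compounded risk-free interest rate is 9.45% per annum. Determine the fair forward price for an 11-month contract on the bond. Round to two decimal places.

kr 104.64

PV(coupons) I = 1.07·e^(−0.0945·1/12) + 1.07·e^(−0.0945·9/12)
I = 1.0616 + 0.9968 = 2.0584
F = (S − I)·e^(rT) = (98.02 − 2.0584) · e^(0.0945·11/12)
= 95.9616 · e^0.086625 = 95.9616 × 1.090488 = kr 104.64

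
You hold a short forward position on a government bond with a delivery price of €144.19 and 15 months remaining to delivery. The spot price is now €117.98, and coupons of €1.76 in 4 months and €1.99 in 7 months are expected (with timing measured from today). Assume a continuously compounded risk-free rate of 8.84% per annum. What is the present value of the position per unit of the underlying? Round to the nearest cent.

€14.72

PV(remaining coupons) I = 1.76·e^(−0.0884·4/12) + 1.99·e^(−0.0884·7/12) = 3.5989
Current forward F = (S − I)·e^(rT) = (117.98 − 3.5989)·e^(0.0884·15/12) = 114.3811 × 1.116836 = 127.7449
Value (long) = (F − K)·e^(−rT) = (127.7449 − 144.19) × 0.895386 = -14.7247
Short position value = −(long value) = €14.72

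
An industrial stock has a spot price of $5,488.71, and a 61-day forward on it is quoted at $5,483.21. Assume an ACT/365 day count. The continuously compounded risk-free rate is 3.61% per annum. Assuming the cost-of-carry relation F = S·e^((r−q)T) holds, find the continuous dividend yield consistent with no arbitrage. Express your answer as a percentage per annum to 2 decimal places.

4.21%

From F = S·e^((r−q)T): (r − q) = ln(F/S)/T
ln(5483.21/5488.71) = ln(0.998998) = -0.001003
(r − q) = -0.001003 / (61/365) = -0.006002
q = r − ln(F/S)/T = 0.0361 + 0.006002 = 0.042102
q = 4.21%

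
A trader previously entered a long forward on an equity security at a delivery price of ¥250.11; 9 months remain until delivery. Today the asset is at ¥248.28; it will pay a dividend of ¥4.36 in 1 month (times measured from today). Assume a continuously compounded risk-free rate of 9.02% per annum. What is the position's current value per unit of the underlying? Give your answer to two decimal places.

¥10.20

PV(remaining dividends) I = 4.36·e^(−0.0902·1/12) = 4.3274
Current forward F = (S − I)·e^(rT) = (248.28 − 4.3274)·e^(0.0902·9/12) = 243.9526 × 1.069991 = 261.0271
Value (long) = (F − K)·e^(−rT) = (261.0271 − 250.11) × 0.934588 = 10.2030
Value = ¥10.20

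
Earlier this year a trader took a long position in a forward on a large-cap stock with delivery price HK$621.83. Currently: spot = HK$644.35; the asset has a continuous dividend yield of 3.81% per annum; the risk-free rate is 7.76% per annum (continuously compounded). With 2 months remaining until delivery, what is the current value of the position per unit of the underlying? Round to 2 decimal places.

HK$26.43

Current fair forward for the remaining 2 months: F = S·e^((r − q)·T), (r − q) = 0.0776 − 0.0381 = 0.0395
F = 644.35 · e^(0.0395 × 2/12) = 644.35 × 1.006605 = 648.6059
Value of long forward = (F − K)·e^(−rT) = (648.6059 − 621.83) · e^(−0.0776·2/12)
= 26.7759 × 0.987150 = 26.43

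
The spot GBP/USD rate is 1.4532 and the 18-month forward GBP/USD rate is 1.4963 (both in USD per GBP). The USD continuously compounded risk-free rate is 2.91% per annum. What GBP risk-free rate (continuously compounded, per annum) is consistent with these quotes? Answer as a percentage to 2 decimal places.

0.96%

F = S·e^((r_USD − r_GBP)T) ⇒ r_GBP = r_USD − ln(F/S)/T
ln(1.4963/1.4532) = 0.029227; /(18/12) = 0.019485
r_GBP = 0.0291 − 0.019485 = 0.009615
r_GBP = 0.96%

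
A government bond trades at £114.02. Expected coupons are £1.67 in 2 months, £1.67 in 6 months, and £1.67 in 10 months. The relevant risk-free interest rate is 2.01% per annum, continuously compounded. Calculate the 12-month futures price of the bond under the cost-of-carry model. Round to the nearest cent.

£111.27

PV(coupons) I = 1.67·e^(−0.0201·2/12) + 1.67·e^(−0.0201·6/12) + 1.67·e^(−0.0201·10/12)
I = 1.6644 + 1.6533 + 1.6423 = 4.9600
F = (S − I)·e^(rT) = (114.02 − 4.9600) · e^(0.0201·12/12)
= 109.0600 · e^0.020100 = 109.0600 × 1.020303 = £111.27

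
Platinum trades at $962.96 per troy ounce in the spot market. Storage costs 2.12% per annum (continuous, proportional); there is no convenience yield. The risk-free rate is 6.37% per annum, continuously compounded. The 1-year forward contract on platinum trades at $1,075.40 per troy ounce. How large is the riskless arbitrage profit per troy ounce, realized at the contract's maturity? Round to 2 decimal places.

$27.11 per troy ounce

Fair forward: F* = S·e^(carry·T), with carry = (r + u) = 0.0637 + 0.0212 = 0.0849
F* = 962.96 · e^(0.0849 × 12/12) = 962.96 · e^0.084900 = 962.96 × 1.088608 = $1048.2860
Market $1075.40 > fair $1048.2860: forward overpriced → cash-and-carry (buy spot, short the forward).
At maturity, profit = |F_mkt − F*| = |1075.40 − 1048.2860| = $27.11 per troy ounce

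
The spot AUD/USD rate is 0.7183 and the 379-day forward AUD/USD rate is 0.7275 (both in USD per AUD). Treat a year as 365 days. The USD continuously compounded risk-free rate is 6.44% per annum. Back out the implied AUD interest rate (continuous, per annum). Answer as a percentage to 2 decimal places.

F = S·e^((r_USD − r_AUD)T) ⇒ r_AUD = r_USD − ln(F/S)/T
ln(0.7275/0.7183) = 0.012727; /(379/365) = 0.012257
r_AUD = 0.0644 − 0.012257 = 0.052143
r_AUD = 5.21%

5.21%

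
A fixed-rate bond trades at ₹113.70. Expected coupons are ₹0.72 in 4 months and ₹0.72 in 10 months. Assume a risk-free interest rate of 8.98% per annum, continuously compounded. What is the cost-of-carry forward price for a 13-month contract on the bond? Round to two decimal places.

₹123.81

PV(coupons) I = 0.72·e^(−0.0898·4/12) + 0.72·e^(−0.0898·10/12)
I = 0.6988 + 0.6681 = 1.3669
F = (S − I)·e^(rT) = (113.70 − 1.3669) · e^(0.0898·13/12)
= 112.3331 · e^0.097283 = 112.3331 × 1.102172 = ₹123.81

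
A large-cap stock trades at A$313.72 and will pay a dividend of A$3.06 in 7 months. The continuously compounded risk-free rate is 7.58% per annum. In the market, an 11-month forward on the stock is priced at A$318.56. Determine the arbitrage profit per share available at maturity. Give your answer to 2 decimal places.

PV(dividends) I = 3.06·e^(−0.0758·7/12) = 2.9276
Fair forward F* = (S − I)·e^(rT) = (313.72 − 2.9276)·e^0.069483 = 310.7924 × 1.071954 = 333.1552
Market A$318.56 < fair 333.1552: forward underpriced → reverse cash-and-carry (short the stock, invest proceeds at r, pay the dividends, go long the forward).
Profit at T = |F_mkt − F*| = |318.56 − 333.1552| = A$14.60 per share

A$14.60 per share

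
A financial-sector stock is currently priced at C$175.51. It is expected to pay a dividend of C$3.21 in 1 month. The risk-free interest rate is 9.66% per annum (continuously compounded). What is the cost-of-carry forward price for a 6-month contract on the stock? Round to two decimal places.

C$180.85

PV(dividends) I = 3.21·e^(−0.0966·1/12)
I = 3.1843
F = (S − I)·e^(rT) = (175.51 − 3.1843) · e^(0.0966·6/12)
= 172.3257 · e^0.048300 = 172.3257 × 1.049485 = C$180.85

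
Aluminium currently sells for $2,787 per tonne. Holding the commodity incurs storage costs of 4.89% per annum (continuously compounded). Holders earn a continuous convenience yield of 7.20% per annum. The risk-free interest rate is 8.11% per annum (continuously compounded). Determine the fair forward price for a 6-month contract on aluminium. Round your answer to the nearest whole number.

$2,869 per tonne

Net carry = r + u − y = 0.0811 + 0.0489 − 0.0720 = 0.0580
F = S·e^((r+u−y)T) = 2787 · e^(0.0580 × 6/12) = 2787 · e^0.029000
= 2787 × 1.029425 = $2,869 per tonne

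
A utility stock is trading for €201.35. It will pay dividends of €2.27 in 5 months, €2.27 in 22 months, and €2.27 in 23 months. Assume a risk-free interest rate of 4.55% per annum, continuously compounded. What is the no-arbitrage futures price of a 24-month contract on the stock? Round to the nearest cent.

€213.53

PV(dividends) I = 2.27·e^(−0.0455·5/12) + 2.27·e^(−0.0455·22/12) + 2.27·e^(−0.0455·23/12)
I = 2.2274 + 2.0883 + 2.0804 = 6.3961
F = (S − I)·e^(rT) = (201.35 − 6.3961) · e^(0.0455·24/12)
= 194.9539 · e^0.091000 = 194.9539 × 1.095269 = €213.53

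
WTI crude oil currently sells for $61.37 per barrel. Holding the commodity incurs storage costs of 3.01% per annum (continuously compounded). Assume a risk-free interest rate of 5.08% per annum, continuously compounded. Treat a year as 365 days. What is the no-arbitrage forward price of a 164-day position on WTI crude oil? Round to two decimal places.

Net carry = r + u − y = 0.0508 + 0.0301 − 0.0000 = 0.0809
F = S·e^((r+u−y)T) = 61.37 · e^(0.0809 × 164/365) = 61.37 · e^0.036350
= 61.37 × 1.037019 = $63.64 per barrel

$63.64 per barrel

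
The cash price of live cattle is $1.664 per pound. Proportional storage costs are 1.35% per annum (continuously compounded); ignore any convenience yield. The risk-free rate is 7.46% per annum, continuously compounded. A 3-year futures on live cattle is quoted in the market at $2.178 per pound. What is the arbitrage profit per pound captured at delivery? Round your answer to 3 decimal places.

$0.011 per pound

Fair futures: F* = S·e^(carry·T), with carry = (r + u) = 0.0746 + 0.0135 = 0.0881
F* = 1.664 · e^(0.0881 × 3) = 1.664 · e^0.264300 = 1.664 × 1.302519 = $2.1674
Market $2.178 > fair $2.1674: forward overpriced → cash-and-carry (buy spot, short the forward).
At maturity, profit = |F_mkt − F*| = |2.178 − 2.1674| = $0.011 per pound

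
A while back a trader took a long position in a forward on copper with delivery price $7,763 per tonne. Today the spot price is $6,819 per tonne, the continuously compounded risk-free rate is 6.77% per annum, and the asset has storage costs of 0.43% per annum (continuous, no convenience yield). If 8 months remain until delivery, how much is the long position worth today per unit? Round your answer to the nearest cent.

-$581.84 per tonne

Current fair forward for the remaining 8 months: F = S·e^((r + u)·T), (r + u) = 0.0677 + 0.0043 = 0.0720
F = 6819 · e^(0.0720 × 8/12) = 6819 × 1.04917066 = 7154.2947
Value of long forward = (F − K)·e^(−rT) = (7154.2947 − 7763) · e^(−0.0677·8/12)
= -608.7053 × 0.95587002 = -581.84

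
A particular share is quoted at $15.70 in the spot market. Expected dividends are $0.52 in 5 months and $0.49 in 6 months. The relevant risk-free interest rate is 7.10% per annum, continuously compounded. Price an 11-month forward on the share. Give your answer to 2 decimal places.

$15.71

PV(dividends) I = 0.52·e^(−0.0710·5/12) + 0.49·e^(−0.0710·6/12)
I = 0.5048 + 0.4729 = 0.9777
F = (S − I)·e^(rT) = (15.70 − 0.9777) · e^(0.0710·11/12)
= 14.7223 · e^0.065083 = 14.7223 × 1.067248 = $15.71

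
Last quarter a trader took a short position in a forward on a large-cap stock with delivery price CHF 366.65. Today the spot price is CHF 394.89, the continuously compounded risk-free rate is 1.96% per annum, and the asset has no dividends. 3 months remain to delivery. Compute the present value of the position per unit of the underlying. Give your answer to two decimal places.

-CHF 30.03

Current fair forward for the remaining 3 months: F = S·e^(r·T), r = 0.0196
F = 394.89 · e^(0.0196 × 3/12) = 394.89 × 1.004912 = 396.8297
Value of long forward = (F − K)·e^(−rT) = (396.8297 − 366.65) · e^(−0.0196·3/12)
= 30.1797 × 0.995112 = 30.03
Short position value = −(long value) = -CHF 30.03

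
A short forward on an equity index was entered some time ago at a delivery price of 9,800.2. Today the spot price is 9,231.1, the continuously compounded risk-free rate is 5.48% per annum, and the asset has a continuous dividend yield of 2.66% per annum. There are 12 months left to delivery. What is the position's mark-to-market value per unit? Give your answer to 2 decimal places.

288.81

Current fair forward for the remaining 12 months: F = S·e^((r − q)·T), (r − q) = 0.0548 − 0.0266 = 0.0282
F = 9231.1 · e^(0.0282 × 12/12) = 9231.1 × 1.02860138 = 9495.1222
Value of long forward = (F − K)·e^(−rT) = (9495.1222 − 9800.2) · e^(−0.0548·12/12)
= -305.0778 × 0.94667446 = -288.81
Short position value = −(long value) = 288.81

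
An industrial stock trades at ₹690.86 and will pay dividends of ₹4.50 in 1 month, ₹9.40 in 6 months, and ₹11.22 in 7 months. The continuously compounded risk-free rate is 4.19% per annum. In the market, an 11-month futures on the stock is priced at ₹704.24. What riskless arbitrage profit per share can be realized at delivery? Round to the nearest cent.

₹11.93 per share

PV(dividends) I = 4.50·e^(−0.0419·1/12) + 9.40·e^(−0.0419·6/12) + 11.22·e^(−0.0419·7/12) = 24.6385
Fair futures F* = (S − I)·e^(rT) = (690.86 − 24.6385)·e^0.038408 = 666.2215 × 1.039155 = 692.3074
Market ₹704.24 > fair 692.3074: forward overpriced → cash-and-carry (borrow at r, buy the stock and collect the dividends, short the forward).
Profit at T = |F_mkt − F*| = |704.24 − 692.3074| = ₹11.93 per share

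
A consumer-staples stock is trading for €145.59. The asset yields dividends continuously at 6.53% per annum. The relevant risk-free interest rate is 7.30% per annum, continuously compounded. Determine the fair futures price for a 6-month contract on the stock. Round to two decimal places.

€146.15

F = S·e^((r − q)T) = 145.59 · e^((0.0730 − 0.0653) × 6/12)
= 145.59 · e^0.003850 = 145.59 × 1.003857
F = €146.15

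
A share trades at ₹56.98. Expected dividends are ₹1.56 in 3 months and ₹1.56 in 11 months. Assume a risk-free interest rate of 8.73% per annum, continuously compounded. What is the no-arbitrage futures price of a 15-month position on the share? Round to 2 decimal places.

PV(dividends) I = 1.56·e^(−0.0873·3/12) + 1.56·e^(−0.0873·11/12)
I = 1.5263 + 1.4400 = 2.9663
F = (S − I)·e^(rT) = (56.98 − 2.9663) · e^(0.0873·15/12)
= 54.0137 · e^0.109125 = 54.0137 × 1.115302 = ₹60.24

₹60.24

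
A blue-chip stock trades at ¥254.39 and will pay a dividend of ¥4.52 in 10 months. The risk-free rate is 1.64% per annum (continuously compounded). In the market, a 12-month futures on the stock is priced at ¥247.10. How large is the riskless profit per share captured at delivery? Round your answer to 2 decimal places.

PV(dividends) I = 4.52·e^(−0.0164·10/12) = 4.4586
Fair futures F* = (S − I)·e^(rT) = (254.39 − 4.4586)·e^0.016400 = 249.9314 × 1.016535 = 254.0640
Market ¥247.10 < fair 254.0640: forward underpriced → reverse cash-and-carry (short the stock, invest proceeds at r, pay the dividends, go long the forward).
Profit at T = |F_mkt − F*| = |247.10 − 254.0640| = ¥6.96 per share

¥6.96 per share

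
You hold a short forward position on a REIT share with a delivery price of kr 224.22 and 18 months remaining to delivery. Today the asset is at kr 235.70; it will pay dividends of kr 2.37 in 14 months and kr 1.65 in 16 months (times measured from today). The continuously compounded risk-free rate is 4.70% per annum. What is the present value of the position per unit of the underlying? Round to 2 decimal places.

-kr 22.95

PV(remaining dividends) I = 2.37·e^(−0.0470·14/12) + 1.65·e^(−0.0470·16/12) = 3.7933
Current forward F = (S − I)·e^(rT) = (235.70 − 3.7933)·e^(0.0470·18/12) = 231.9067 × 1.073045 = 248.8463
Value (long) = (F − K)·e^(−rT) = (248.8463 − 224.22) × 0.931928 = 22.9499
Short position value = −(long value) = -kr 22.95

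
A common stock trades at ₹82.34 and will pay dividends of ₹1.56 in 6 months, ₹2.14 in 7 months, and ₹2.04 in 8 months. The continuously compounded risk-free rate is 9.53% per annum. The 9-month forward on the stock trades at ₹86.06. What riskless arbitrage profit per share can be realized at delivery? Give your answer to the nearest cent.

PV(dividends) I = 1.56·e^(−0.0953·6/12) + 2.14·e^(−0.0953·7/12) + 2.04·e^(−0.0953·8/12) = 5.4261
Fair forward F* = (S − I)·e^(rT) = (82.34 − 5.4261)·e^0.071475 = 76.9139 × 1.074091 = 82.6125
Market ₹86.06 > fair 82.6125: forward overpriced → cash-and-carry (borrow at r, buy the stock and collect the dividends, short the forward).
Profit at T = |F_mkt − F*| = |86.06 − 82.6125| = ₹3.45 per share

₹3.45 per share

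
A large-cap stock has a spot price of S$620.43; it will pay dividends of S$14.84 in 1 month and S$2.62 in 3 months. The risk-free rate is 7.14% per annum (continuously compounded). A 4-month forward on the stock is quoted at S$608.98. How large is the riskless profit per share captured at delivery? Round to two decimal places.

S$8.65 per share

PV(dividends) I = 14.84·e^(−0.0714·1/12) + 2.62·e^(−0.0714·3/12) = 17.3256
Fair forward F* = (S − I)·e^(rT) = (620.43 − 17.3256)·e^0.023800 = 603.1044 × 1.024085 = 617.6302
Market S$608.98 < fair 617.6302: forward underpriced → reverse cash-and-carry (short the stock, invest proceeds at r, pay the dividends, go long the forward).
Profit at T = |F_mkt − F*| = |608.98 − 617.6302| = S$8.65 per share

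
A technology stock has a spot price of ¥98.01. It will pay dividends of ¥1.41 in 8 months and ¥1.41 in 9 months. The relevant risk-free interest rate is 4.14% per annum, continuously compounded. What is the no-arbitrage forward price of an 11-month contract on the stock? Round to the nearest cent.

¥98.96

PV(dividends) I = 1.41·e^(−0.0414·8/12) + 1.41·e^(−0.0414·9/12)
I = 1.3716 + 1.3669 = 2.7385
F = (S − I)·e^(rT) = (98.01 − 2.7385) · e^(0.0414·11/12)
= 95.2715 · e^0.037950 = 95.2715 × 1.038679 = ¥98.96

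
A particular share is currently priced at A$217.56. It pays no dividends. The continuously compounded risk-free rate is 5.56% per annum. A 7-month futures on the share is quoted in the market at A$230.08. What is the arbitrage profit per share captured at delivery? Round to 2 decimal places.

Fair futures: F* = S·e^(carry·T), with carry = r = 0.0556
F* = 217.56 · e^(0.0556 × 7/12) = 217.56 · e^0.032433 = 217.56 × 1.032965 = A$224.7319
Market A$230.08 > fair A$224.7319: forward overpriced → cash-and-carry (buy spot, short the forward).
At maturity, profit = |F_mkt − F*| = |230.08 − 224.7319| = A$5.35 per share

A$5.35 per share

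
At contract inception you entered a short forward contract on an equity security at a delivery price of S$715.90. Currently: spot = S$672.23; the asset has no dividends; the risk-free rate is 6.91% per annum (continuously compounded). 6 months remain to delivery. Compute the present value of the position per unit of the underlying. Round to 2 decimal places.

Current fair forward for the remaining 6 months: F = S·e^(r·T), r = 0.0691
F = 672.23 · e^(0.0691 × 6/12) = 672.23 × 1.035154 = 695.8616
Value of long forward = (F − K)·e^(−rT) = (695.8616 − 715.90) · e^(−0.0691·6/12)
= -20.0384 × 0.966040 = -19.36
Short position value = −(long value) = S$19.36

S$19.36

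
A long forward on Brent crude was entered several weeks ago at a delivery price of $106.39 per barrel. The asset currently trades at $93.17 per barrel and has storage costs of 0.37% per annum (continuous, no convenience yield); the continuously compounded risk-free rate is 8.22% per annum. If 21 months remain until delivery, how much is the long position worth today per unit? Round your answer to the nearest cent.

$1.64 per barrel

Current fair forward for the remaining 21 months: F = S·e^((r + u)·T), (r + u) = 0.0822 + 0.0037 = 0.0859
F = 93.17 · e^(0.0859 × 21/12) = 93.17 × 1.162212 = 108.2833
Value of long forward = (F − K)·e^(−rT) = (108.2833 − 106.39) · e^(−0.0822·21/12)
= 1.8933 × 0.866018 = 1.64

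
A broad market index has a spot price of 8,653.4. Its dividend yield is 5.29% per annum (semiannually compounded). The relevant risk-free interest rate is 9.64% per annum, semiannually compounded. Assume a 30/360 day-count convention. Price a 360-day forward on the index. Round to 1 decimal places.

9,024.0

F = S · (1+r/2)^(2T) / (1+q/2)^(2T)
= 8653.4 × 1.098723 / 1.053600 = 8653.4 × 1.042827
F = 9,024.0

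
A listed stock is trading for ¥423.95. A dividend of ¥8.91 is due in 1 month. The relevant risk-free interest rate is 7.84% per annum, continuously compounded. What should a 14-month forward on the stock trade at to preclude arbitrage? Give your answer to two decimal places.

PV(dividends) I = 8.91·e^(−0.0784·1/12)
I = 8.8520
F = (S − I)·e^(rT) = (423.95 − 8.8520) · e^(0.0784·14/12)
= 415.0980 · e^0.091467 = 415.0980 × 1.095781 = ¥454.86

¥454.86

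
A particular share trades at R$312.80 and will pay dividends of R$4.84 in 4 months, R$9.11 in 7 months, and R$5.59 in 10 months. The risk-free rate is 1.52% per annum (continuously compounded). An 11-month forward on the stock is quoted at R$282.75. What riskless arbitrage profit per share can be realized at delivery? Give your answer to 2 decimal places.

R$14.80 per share

PV(dividends) I = 4.84·e^(−0.0152·4/12) + 9.11·e^(−0.0152·7/12) + 5.59·e^(−0.0152·10/12) = 19.3648
Fair forward F* = (S − I)·e^(rT) = (312.80 − 19.3648)·e^0.013933 = 293.4352 × 1.014031 = 297.5524
Market R$282.75 < fair 297.5524: forward underpriced → reverse cash-and-carry (short the stock, invest proceeds at r, pay the dividends, go long the forward).
Profit at T = |F_mkt − F*| = |282.75 − 297.5524| = R$14.80 per share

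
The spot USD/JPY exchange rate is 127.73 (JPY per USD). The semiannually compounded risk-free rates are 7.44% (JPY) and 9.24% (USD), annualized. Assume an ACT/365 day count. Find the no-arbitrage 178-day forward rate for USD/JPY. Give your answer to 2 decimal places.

By covered interest parity, F = S · (1+r_JPY/2)^(2T) / (1+r_USD/2)^(2T)
= 127.73 × 1.036266 / 1.045036 = 127.73 × 0.991608
F = 126.66 JPY per USD

126.66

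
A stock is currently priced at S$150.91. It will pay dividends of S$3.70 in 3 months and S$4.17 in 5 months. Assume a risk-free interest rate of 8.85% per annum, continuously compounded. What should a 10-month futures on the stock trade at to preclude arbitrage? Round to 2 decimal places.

S$154.24

PV(dividends) I = 3.70·e^(−0.0885·3/12) + 4.17·e^(−0.0885·5/12)
I = 3.6190 + 4.0190 = 7.6380
F = (S − I)·e^(rT) = (150.91 − 7.6380) · e^(0.0885·10/12)
= 143.2720 · e^0.073750 = 143.2720 × 1.076538 = S$154.24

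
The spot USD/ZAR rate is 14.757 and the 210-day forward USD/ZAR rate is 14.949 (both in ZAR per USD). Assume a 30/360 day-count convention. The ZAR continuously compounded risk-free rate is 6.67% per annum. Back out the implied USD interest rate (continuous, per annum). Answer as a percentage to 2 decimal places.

F = S·e^((r_ZAR − r_USD)T) ⇒ r_USD = r_ZAR − ln(F/S)/T
ln(14.949/14.757) = 0.012927; /(210/360) = 0.022161
r_USD = 0.0667 − 0.022161 = 0.044539
r_USD = 4.45%

4.45%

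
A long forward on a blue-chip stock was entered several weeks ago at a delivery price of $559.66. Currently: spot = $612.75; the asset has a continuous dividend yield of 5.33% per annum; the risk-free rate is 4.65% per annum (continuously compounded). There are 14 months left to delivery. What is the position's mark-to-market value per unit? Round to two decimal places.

Current fair forward for the remaining 14 months: F = S·e^((r − q)·T), (r − q) = 0.0465 − 0.0533 = -0.0068
F = 612.75 · e^(-0.0068 × 14/12) = 612.75 × 0.992098 = 607.9080
Value of long forward = (F − K)·e^(−rT) = (607.9080 − 559.66) · e^(−0.0465·14/12)
= 48.2480 × 0.947195 = 45.70

$45.70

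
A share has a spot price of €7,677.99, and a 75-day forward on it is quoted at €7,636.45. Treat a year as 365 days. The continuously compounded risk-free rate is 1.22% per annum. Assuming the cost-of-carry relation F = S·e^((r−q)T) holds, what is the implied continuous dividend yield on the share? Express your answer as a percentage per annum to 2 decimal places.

From F = S·e^((r−q)T): (r − q) = ln(F/S)/T
ln(7636.45/7677.99) = ln(0.994590) = -0.005425
(r − q) = -0.005425 / (75/365) = -0.026402
q = r − ln(F/S)/T = 0.0122 + 0.026402 = 0.038602
q = 3.86%

3.86%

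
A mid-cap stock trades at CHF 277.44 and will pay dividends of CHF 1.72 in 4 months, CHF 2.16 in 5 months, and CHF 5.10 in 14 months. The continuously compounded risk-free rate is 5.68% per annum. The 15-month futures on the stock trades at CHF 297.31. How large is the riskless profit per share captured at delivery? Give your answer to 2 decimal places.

PV(dividends) I = 1.72·e^(−0.0568·4/12) + 2.16·e^(−0.0568·5/12) + 5.10·e^(−0.0568·14/12) = 8.5702
Fair futures F* = (S − I)·e^(rT) = (277.44 − 8.5702)·e^0.071000 = 268.8698 × 1.073581 = 288.6535
Market CHF 297.31 > fair 288.6535: forward overpriced → cash-and-carry (borrow at r, buy the stock and collect the dividends, short the forward).
Profit at T = |F_mkt − F*| = |297.31 − 288.6535| = CHF 8.66 per share

CHF 8.66 per share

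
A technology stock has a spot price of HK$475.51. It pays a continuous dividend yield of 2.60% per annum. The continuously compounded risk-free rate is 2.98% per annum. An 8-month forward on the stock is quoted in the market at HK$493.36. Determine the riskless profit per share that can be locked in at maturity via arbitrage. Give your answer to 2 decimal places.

HK$16.64 per share

Fair forward: F* = S·e^(carry·T), with carry = (r − q) = 0.0298 − 0.0260 = 0.0038
F* = 475.51 · e^(0.0038 × 8/12) = 475.51 · e^0.002533 = 475.51 × 1.002536 = HK$476.7159
Market HK$493.36 > fair HK$476.7159: forward overpriced → cash-and-carry (buy spot, short the forward).
At maturity, profit = |F_mkt − F*| = |493.36 − 476.7159| = HK$16.64 per share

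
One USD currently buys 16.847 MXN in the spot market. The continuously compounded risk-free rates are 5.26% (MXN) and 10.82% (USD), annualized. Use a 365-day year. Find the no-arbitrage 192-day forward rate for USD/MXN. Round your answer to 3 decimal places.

16.361

F = S·e^((r_MXN − r_USD)T) = 16.847 · e^((0.0526 − 0.1082) × 192/365)
= 16.847 · e^-0.029247 = 16.847 × 0.971177
F = 16.361 MXN per USD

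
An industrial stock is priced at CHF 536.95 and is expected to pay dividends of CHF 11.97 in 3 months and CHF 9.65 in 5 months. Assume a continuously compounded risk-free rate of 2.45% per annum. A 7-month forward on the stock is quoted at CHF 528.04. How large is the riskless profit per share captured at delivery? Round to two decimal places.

CHF 5.12 per share

PV(dividends) I = 11.97·e^(−0.0245·3/12) + 9.65·e^(−0.0245·5/12) = 21.4489
Fair forward F* = (S − I)·e^(rT) = (536.95 − 21.4489)·e^0.014292 = 515.5011 × 1.014395 = 522.9217
Market CHF 528.04 > fair 522.9217: forward overpriced → cash-and-carry (borrow at r, buy the stock and collect the dividends, short the forward).
Profit at T = |F_mkt − F*| = |528.04 − 522.9217| = CHF 5.12 per share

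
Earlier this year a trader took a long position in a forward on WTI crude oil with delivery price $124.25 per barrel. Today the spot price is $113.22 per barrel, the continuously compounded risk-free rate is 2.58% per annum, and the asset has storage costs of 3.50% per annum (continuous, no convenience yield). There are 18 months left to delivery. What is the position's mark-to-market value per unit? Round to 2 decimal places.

Current fair forward for the remaining 18 months: F = S·e^((r + u)·T), (r + u) = 0.0258 + 0.0350 = 0.0608
F = 113.22 · e^(0.0608 × 18/12) = 113.22 × 1.095488 = 124.0312
Value of long forward = (F − K)·e^(−rT) = (124.0312 − 124.25) · e^(−0.0258·18/12)
= -0.2188 × 0.962039 = -0.21

-$0.21 per barrel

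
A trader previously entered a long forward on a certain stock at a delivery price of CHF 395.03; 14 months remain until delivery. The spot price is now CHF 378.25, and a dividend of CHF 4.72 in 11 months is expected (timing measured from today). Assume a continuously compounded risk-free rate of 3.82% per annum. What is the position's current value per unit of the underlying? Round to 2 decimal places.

PV(remaining dividends) I = 4.72·e^(−0.0382·11/12) = 4.5576
Current forward F = (S − I)·e^(rT) = (378.25 − 4.5576)·e^(0.0382·14/12) = 373.6924 × 1.045575 = 390.7234
Value (long) = (F − K)·e^(−rT) = (390.7234 − 395.03) × 0.956412 = -4.1189
Value = -CHF 4.12

-CHF 4.12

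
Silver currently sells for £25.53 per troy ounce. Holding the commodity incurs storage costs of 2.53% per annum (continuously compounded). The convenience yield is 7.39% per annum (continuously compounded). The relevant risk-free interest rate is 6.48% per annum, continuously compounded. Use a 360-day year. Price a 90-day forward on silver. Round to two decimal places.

£25.63 per troy ounce

Net carry = r + u − y = 0.0648 + 0.0253 − 0.0739 = 0.0162
F = S·e^((r+u−y)T) = 25.53 · e^(0.0162 × 90/360) = 25.53 · e^0.004050
= 25.53 × 1.004058 = £25.63 per troy ounce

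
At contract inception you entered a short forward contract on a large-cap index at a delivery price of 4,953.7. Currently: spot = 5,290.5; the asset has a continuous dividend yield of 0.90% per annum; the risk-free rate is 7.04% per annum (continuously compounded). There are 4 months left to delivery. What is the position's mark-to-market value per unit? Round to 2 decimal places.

-435.85

Current fair forward for the remaining 4 months: F = S·e^((r − q)·T), (r − q) = 0.0704 − 0.0090 = 0.0614
F = 5290.5 · e^(0.0614 × 4/12) = 5290.5 × 1.02067755 = 5399.8946
Value of long forward = (F − K)·e^(−rT) = (5399.8946 − 4953.7) · e^(−0.0704·4/12)
= 446.1946 × 0.97680653 = 435.85
Short position value = −(long value) = -435.85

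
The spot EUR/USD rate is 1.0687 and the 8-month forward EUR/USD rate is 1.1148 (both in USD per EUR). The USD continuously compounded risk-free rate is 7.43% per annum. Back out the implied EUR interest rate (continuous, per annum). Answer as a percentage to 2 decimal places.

F = S·e^((r_USD − r_EUR)T) ⇒ r_EUR = r_USD − ln(F/S)/T
ln(1.1148/1.0687) = 0.042232; /(8/12) = 0.063348
r_EUR = 0.0743 − 0.063348 = 0.010952
r_EUR = 1.10%

1.10%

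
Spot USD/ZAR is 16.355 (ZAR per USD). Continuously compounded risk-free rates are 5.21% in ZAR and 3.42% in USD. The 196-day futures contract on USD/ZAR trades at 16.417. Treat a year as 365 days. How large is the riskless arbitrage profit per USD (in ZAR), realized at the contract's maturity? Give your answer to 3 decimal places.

0.096 per USD (in ZAR)

Fair futures: F* = S·e^(carry·T), with carry = (r_ZAR − r_USD) = 0.0521 − 0.0342 = 0.0179
F* = 16.355 · e^(0.0179 × 196/365) = 16.355 · e^0.009612 = 16.355 × 1.009658 = 16.5130
Market 16.417 < fair 16.5130: forward underpriced → reverse cash-and-carry (short spot, go long the forward).
At maturity, profit = |F_mkt − F*| = |16.417 − 16.5130| = 0.096 per USD (in ZAR)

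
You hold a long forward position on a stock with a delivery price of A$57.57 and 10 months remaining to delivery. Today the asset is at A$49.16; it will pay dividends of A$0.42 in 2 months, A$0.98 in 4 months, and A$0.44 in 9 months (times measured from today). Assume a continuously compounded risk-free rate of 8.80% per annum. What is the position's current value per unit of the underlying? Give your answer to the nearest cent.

PV(remaining dividends) I = 0.42·e^(−0.0880·2/12) + 0.98·e^(−0.0880·4/12) + 0.44·e^(−0.0880·9/12) = 1.7775
Current forward F = (S − I)·e^(rT) = (49.16 − 1.7775)·e^(0.0880·10/12) = 47.3825 × 1.076089 = 50.9878
Value (long) = (F − K)·e^(−rT) = (50.9878 − 57.57) × 0.929291 = -6.1168
Value = -A$6.12

-A$6.12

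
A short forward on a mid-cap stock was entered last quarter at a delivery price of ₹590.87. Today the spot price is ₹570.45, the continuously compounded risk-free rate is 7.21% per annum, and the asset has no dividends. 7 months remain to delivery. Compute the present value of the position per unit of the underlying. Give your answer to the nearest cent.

Current fair forward for the remaining 7 months: F = S·e^(r·T), r = 0.0721
F = 570.45 · e^(0.0721 × 7/12) = 570.45 × 1.042955 = 594.9537
Value of long forward = (F − K)·e^(−rT) = (594.9537 − 590.87) · e^(−0.0721·7/12)
= 4.0837 × 0.958814 = 3.92
Short position value = −(long value) = -₹3.92

-₹3.92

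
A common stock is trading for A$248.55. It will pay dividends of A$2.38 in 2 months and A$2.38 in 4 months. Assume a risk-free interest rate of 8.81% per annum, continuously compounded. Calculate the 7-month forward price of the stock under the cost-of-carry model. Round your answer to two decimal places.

A$256.76

PV(dividends) I = 2.38·e^(−0.0881·2/12) + 2.38·e^(−0.0881·4/12)
I = 2.3453 + 2.3111 = 4.6564
F = (S − I)·e^(rT) = (248.55 − 4.6564) · e^(0.0881·7/12)
= 243.8936 · e^0.051392 = 243.8936 × 1.052735 = A$256.76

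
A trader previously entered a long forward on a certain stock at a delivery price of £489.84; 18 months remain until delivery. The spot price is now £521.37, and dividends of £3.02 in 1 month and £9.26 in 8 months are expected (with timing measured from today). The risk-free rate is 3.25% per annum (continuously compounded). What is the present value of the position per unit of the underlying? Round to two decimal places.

PV(remaining dividends) I = 3.02·e^(−0.0325·1/12) + 9.26·e^(−0.0325·8/12) = 12.0734
Current forward F = (S − I)·e^(rT) = (521.37 − 12.0734)·e^(0.0325·18/12) = 509.2966 × 1.049958 = 534.7400
Value (long) = (F − K)·e^(−rT) = (534.7400 − 489.84) × 0.952419 = 42.7636
Value = £42.76

£42.76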